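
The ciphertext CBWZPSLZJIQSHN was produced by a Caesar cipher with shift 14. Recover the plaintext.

ONILBEXLVUCETZ

C(2): 2−14=-12≡14 → O
B(1): 1−14=-13≡13 → N
W(22): 22−14=8 → I
Z(25): 25−14=11 → L
P(15): 15−14=1 → B
S(18): 18−14=4 → E
L(11): 11−14=-3≡23 → X
Z(25): 25−14=11 → L
J(9): 9−14=-5≡21 → V
I(8): 8−14=-6≡20 → U
Q(16): 16−14=2 → C
S(18): 18−14=4 → E
H(7): 7−14=-7≡19 → T
N(13): 13−14=-1≡25 → Z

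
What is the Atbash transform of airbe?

zriyv

a(0) → z(25)
i(8) → r(17)
r(17) → i(8)
b(1) → y(24)
e(4) → v(21)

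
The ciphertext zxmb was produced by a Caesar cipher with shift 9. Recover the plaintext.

z(25): 25−9=16 → q
x(23): 23−9=14 → o
m(12): 12−9=3 → d
b(1): 1−9=-8≡18 → s

qods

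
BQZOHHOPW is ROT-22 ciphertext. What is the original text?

FUDSLLSTA

B(1): 1−22=-21≡5 → F
Q(16): 16−22=-6≡20 → U
Z(25): 25−22=3 → D
O(14): 14−22=-8≡18 → S
H(7): 7−22=-15≡11 → L
H(7): 7−22=-15≡11 → L
O(14): 14−22=-8≡18 → S
P(15): 15−22=-7≡19 → T
W(22): 22−22=0 → A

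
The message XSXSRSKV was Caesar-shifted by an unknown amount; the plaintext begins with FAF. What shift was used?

18

From the crib: X(23)−F(5)=18, so the shift is 18.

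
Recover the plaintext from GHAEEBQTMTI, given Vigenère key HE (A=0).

ZDTAXXJPFPB

Repeat the key across the ciphertext: HEHEHEHEHEH
G(6)−H(7): -1≡25 → Z
H(7)−E(4): 3 → D
A(0)−H(7): -7≡19 → T
E(4)−E(4): 0 → A
E(4)−H(7): -3≡23 → X
B(1)−E(4): -3≡23 → X
Q(16)−H(7): 9 → J
T(19)−E(4): 15 → P
M(12)−H(7): 5 → F
T(19)−E(4): 15 → P
I(8)−H(7): 1 → B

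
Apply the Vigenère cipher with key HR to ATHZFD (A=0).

HKOQMU

Repeat the key across the message: HRHRHR
A(0)+H(7): 7 → H
T(19)+R(17): 36≡10 → K
H(7)+H(7): 14 → O
Z(25)+R(17): 42≡16 → Q
F(5)+H(7): 12 → M
D(3)+R(17): 20 → U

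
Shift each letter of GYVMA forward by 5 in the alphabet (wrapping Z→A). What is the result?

LDARF

G(6): 6+5=11 → L
Y(24): 24+5=29≡3 → D
V(21): 21+5=26≡0 → A
M(12): 12+5=17 → R
A(0): 0+5=5 → F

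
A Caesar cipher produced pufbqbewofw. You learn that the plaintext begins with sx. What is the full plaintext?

From the crib: p(15)−s(18)=-3≡23, so the shift is 23.
Subtract 23 from each ciphertext letter:
p(15): 15−23=-8≡18 → s
u(20): 20−23=-3≡23 → x
f(5): 5−23=-18≡8 → i
b(1): 1−23=-22≡4 → e
q(16): 16−23=-7≡19 → t
b(1): 1−23=-22≡4 → e
e(4): 4−23=-19≡7 → h
w(22): 22−23=-1≡25 → z
o(14): 14−23=-9≡17 → r
f(5): 5−23=-18≡8 → i
w(22): 22−23=-1≡25 → z

sxietehzriz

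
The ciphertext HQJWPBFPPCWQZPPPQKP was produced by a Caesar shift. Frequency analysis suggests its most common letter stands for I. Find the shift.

7

The most frequent ciphertext letter is P (appears 7 times).
P is position 15; I is position 8.
Shift = 7.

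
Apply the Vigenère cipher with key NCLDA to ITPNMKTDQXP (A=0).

Repeat the key across the message: NCLDANCLDAN
I(8)+N(13): 21 → V
T(19)+C(2): 21 → V
P(15)+L(11): 26≡0 → A
N(13)+D(3): 16 → Q
M(12)+A(0): 12 → M
K(10)+N(13): 23 → X
T(19)+C(2): 21 → V
D(3)+L(11): 14 → O
Q(16)+D(3): 19 → T
X(23)+A(0): 23 → X
P(15)+N(13): 28≡2 → C

VVAQMXVOTXC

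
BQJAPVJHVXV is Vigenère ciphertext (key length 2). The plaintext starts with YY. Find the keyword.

Subtract each crib letter from the matching ciphertext letter (mod 26):
B(1)−Y(24)=-23≡3 → D
Q(16)−Y(24)=-8≡18 → S

DS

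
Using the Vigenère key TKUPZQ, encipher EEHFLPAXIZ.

XOBUKFTHCO

Repeat the key across the message: TKUPZQTKUP
E(4)+T(19): 23 → X
E(4)+K(10): 14 → O
H(7)+U(20): 27≡1 → B
F(5)+P(15): 20 → U
L(11)+Z(25): 36≡10 → K
P(15)+Q(16): 31≡5 → F
A(0)+T(19): 19 → T
X(23)+K(10): 33≡7 → H
I(8)+U(20): 28≡2 → C
Z(25)+P(15): 40≡14 → O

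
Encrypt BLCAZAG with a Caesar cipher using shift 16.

RBSQPQW

B(1): 1+16=17 → R
L(11): 11+16=27≡1 → B
C(2): 2+16=18 → S
A(0): 0+16=16 → Q
Z(25): 25+16=41≡15 → P
A(0): 0+16=16 → Q
G(6): 6+16=22 → W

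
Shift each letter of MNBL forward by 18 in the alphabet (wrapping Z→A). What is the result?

M(12): 12+18=30≡4 → E
N(13): 13+18=31≡5 → F
B(1): 1+18=19 → T
L(11): 11+18=29≡3 → D

EFTD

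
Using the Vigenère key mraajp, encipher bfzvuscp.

Repeat the key across the message: mraajpmr
b(1)+m(12): 13 → n
f(5)+r(17): 22 → w
z(25)+a(0): 25 → z
v(21)+a(0): 21 → v
u(20)+j(9): 29≡3 → d
s(18)+p(15): 33≡7 → h
c(2)+m(12): 14 → o
p(15)+r(17): 32≡6 → g

nwzvdhog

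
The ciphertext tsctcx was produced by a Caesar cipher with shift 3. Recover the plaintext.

qpzqzu

t(19): 19−3=16 → q
s(18): 18−3=15 → p
c(2): 2−3=-1≡25 → z
t(19): 19−3=16 → q
c(2): 2−3=-1≡25 → z
x(23): 23−3=20 → u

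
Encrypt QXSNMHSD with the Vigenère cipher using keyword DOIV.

TLAIPVAY

Repeat the key across the message: DOIVDOIV
Q(16)+D(3): 19 → T
X(23)+O(14): 37≡11 → L
S(18)+I(8): 26≡0 → A
N(13)+V(21): 34≡8 → I
M(12)+D(3): 15 → P
H(7)+O(14): 21 → V
S(18)+I(8): 26≡0 → A
D(3)+V(21): 24 → Y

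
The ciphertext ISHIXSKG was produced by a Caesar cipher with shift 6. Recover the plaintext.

CMBCRMEA

I(8): 8−6=2 → C
S(18): 18−6=12 → M
H(7): 7−6=1 → B
I(8): 8−6=2 → C
X(23): 23−6=17 → R
S(18): 18−6=12 → M
K(10): 10−6=4 → E
G(6): 6−6=0 → A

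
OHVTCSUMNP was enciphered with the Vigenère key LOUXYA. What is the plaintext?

DTBWESJYTS

Repeat the key across the ciphertext: LOUXYALOUX
O(14)−L(11): 3 → D
H(7)−O(14): -7≡19 → T
V(21)−U(20): 1 → B
T(19)−X(23): -4≡22 → W
C(2)−Y(24): -22≡4 → E
S(18)−A(0): 18 → S
U(20)−L(11): 9 → J
M(12)−O(14): -2≡24 → Y
N(13)−U(20): -7≡19 → T
P(15)−X(23): -8≡18 → S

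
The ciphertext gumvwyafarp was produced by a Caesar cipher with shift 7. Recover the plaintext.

znfoprtytki

g(6): 6−7=-1≡25 → z
u(20): 20−7=13 → n
m(12): 12−7=5 → f
v(21): 21−7=14 → o
w(22): 22−7=15 → p
y(24): 24−7=17 → r
a(0): 0−7=-7≡19 → t
f(5): 5−7=-2≡24 → y
a(0): 0−7=-7≡19 → t
r(17): 17−7=10 → k
p(15): 15−7=8 → i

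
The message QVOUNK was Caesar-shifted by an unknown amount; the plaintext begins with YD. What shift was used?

From the crib: Q(16)−Y(24)=-8≡18, so the shift is 18.

18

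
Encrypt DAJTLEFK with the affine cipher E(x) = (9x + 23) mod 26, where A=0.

YXAMSHQJ

D(3): 9·3+23=50≡24 → Y
A(0): 9·0+23=23 → X
J(9): 9·9+23=104≡0 → A
T(19): 9·19+23=194≡12 → M
L(11): 9·11+23=122≡18 → S
E(4): 9·4+23=59≡7 → H
F(5): 9·5+23=68≡16 → Q
K(10): 9·10+23=113≡9 → J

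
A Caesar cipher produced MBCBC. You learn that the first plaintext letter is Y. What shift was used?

From the crib: M(12)−Y(24)=-12≡14, so the shift is 14.

14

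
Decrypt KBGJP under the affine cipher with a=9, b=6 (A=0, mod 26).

MLAJB

The inverse of 9 mod 26 is 3, since 9·3=27≡1. Apply D(y)=3·(y−6) mod 26:
K(10): 3·(10−6)=12 → M
B(1): 3·(1−6)=-15≡11 → L
G(6): 3·(6−6)=0 → A
J(9): 3·(9−6)=9 → J
P(15): 3·(15−6)=27≡1 → B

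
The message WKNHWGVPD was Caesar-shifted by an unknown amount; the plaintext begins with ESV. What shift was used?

From the crib: W(22)−E(4)=18, so the shift is 18.

18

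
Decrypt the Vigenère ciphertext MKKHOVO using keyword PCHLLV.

Repeat the key across the ciphertext: PCHLLVP
M(12)−P(15): -3≡23 → X
K(10)−C(2): 8 → I
K(10)−H(7): 3 → D
H(7)−L(11): -4≡22 → W
O(14)−L(11): 3 → D
V(21)−V(21): 0 → A
O(14)−P(15): -1≡25 → Z

XIDWDAZ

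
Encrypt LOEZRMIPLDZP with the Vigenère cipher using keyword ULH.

Repeat the key across the message: ULHULHULHULH
L(11)+U(20): 31≡5 → F
O(14)+L(11): 25 → Z
E(4)+H(7): 11 → L
Z(25)+U(20): 45≡19 → T
R(17)+L(11): 28≡2 → C
M(12)+H(7): 19 → T
I(8)+U(20): 28≡2 → C
P(15)+L(11): 26≡0 → A
L(11)+H(7): 18 → S
D(3)+U(20): 23 → X
Z(25)+L(11): 36≡10 → K
P(15)+H(7): 22 → W

FZLTCTCASXKW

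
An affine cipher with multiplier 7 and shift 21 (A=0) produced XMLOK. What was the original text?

The inverse of 7 mod 26 is 15, since 7·15=105≡1. Apply D(y)=15·(y−21) mod 26:
X(23): 15·(23−21)=30≡4 → E
M(12): 15·(12−21)=-135≡21 → V
L(11): 15·(11−21)=-150≡6 → G
O(14): 15·(14−21)=-105≡25 → Z
K(10): 15·(10−21)=-165≡17 → R

EVGZR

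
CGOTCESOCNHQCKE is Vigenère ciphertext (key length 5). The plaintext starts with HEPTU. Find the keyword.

Subtract each crib letter from the matching ciphertext letter (mod 26):
C(2)−H(7)=-5≡21 → V
G(6)−E(4)=2 → C
O(14)−P(15)=-1≡25 → Z
T(19)−T(19)=0 → A
C(2)−U(20)=-18≡8 → I

VCZAI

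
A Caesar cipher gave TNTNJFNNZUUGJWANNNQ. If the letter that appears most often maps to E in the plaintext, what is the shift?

9

The most frequent ciphertext letter is N (appears 7 times).
N is position 13; E is position 4.
Shift = 9.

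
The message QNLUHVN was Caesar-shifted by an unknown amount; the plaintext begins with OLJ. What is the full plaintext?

OLJSFTL

From the crib: Q(16)−O(14)=2, so the shift is 2.
Subtract 2 from each ciphertext letter:
Q(16): 16−2=14 → O
N(13): 13−2=11 → L
L(11): 11−2=9 → J
U(20): 20−2=18 → S
H(7): 7−2=5 → F
V(21): 21−2=19 → T
N(13): 13−2=11 → L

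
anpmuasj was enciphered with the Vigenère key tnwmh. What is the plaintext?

Repeat the key across the ciphertext: tnwmhtnw
a(0)−t(19): -19≡7 → h
n(13)−n(13): 0 → a
p(15)−w(22): -7≡19 → t
m(12)−m(12): 0 → a
u(20)−h(7): 13 → n
a(0)−t(19): -19≡7 → h
s(18)−n(13): 5 → f
j(9)−w(22): -13≡13 → n

hatanhfn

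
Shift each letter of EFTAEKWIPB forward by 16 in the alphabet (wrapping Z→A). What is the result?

E(4): 4+16=20 → U
F(5): 5+16=21 → V
T(19): 19+16=35≡9 → J
A(0): 0+16=16 → Q
E(4): 4+16=20 → U
K(10): 10+16=26≡0 → A
W(22): 22+16=38≡12 → M
I(8): 8+16=24 → Y
P(15): 15+16=31≡5 → F
B(1): 1+16=17 → R

UVJQUAMYFR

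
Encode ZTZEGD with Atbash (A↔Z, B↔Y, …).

Z(25) → A(0)
T(19) → G(6)
Z(25) → A(0)
E(4) → V(21)
G(6) → T(19)
D(3) → W(22)

AGAVTW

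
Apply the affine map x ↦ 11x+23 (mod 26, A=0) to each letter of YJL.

BSO

Y(24): 11·24+23=287≡1 → B
J(9): 11·9+23=122≡18 → S
L(11): 11·11+23=144≡14 → O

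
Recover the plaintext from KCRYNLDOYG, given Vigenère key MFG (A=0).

Repeat the key across the ciphertext: MFGMFGMFGM
K(10)−M(12): -2≡24 → Y
C(2)−F(5): -3≡23 → X
R(17)−G(6): 11 → L
Y(24)−M(12): 12 → M
N(13)−F(5): 8 → I
L(11)−G(6): 5 → F
D(3)−M(12): -9≡17 → R
O(14)−F(5): 9 → J
Y(24)−G(6): 18 → S
G(6)−M(12): -6≡20 → U

YXLMIFRJSU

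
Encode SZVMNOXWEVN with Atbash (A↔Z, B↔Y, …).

S(18) → H(7)
Z(25) → A(0)
V(21) → E(4)
M(12) → N(13)
N(13) → M(12)
O(14) → L(11)
X(23) → C(2)
W(22) → D(3)
E(4) → V(21)
V(21) → E(4)
N(13) → M(12)

HAENMLCDVEM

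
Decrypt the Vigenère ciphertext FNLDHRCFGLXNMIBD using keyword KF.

VIBYXMSAWGNICDRY

Repeat the key across the ciphertext: KFKFKFKFKFKFKFKF
F(5)−K(10): -5≡21 → V
N(13)−F(5): 8 → I
L(11)−K(10): 1 → B
D(3)−F(5): -2≡24 → Y
H(7)−K(10): -3≡23 → X
R(17)−F(5): 12 → M
C(2)−K(10): -8≡18 → S
F(5)−F(5): 0 → A
G(6)−K(10): -4≡22 → W
L(11)−F(5): 6 → G
X(23)−K(10): 13 → N
N(13)−F(5): 8 → I
M(12)−K(10): 2 → C
I(8)−F(5): 3 → D
B(1)−K(10): -9≡17 → R
D(3)−F(5): -2≡24 → Y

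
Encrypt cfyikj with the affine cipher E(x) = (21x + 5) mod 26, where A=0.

vgprhm

c(2): 21·2+5=47≡21 → v
f(5): 21·5+5=110≡6 → g
y(24): 21·24+5=509≡15 → p
i(8): 21·8+5=173≡17 → r
k(10): 21·10+5=215≡7 → h
j(9): 21·9+5=194≡12 → m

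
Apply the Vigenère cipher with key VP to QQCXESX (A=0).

LFXMZHS

Repeat the key across the message: VPVPVPV
Q(16)+V(21): 37≡11 → L
Q(16)+P(15): 31≡5 → F
C(2)+V(21): 23 → X
X(23)+P(15): 38≡12 → M
E(4)+V(21): 25 → Z
S(18)+P(15): 33≡7 → H
X(23)+V(21): 44≡18 → S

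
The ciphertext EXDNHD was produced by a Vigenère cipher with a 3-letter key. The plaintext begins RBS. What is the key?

NWL

Subtract each crib letter from the matching ciphertext letter (mod 26):
E(4)−R(17)=-13≡13 → N
X(23)−B(1)=22 → W
D(3)−S(18)=-15≡11 → L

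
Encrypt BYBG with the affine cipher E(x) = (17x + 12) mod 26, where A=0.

B(1): 17·1+12=29≡3 → D
Y(24): 17·24+12=420≡4 → E
B(1): 17·1+12=29≡3 → D
G(6): 17·6+12=114≡10 → K

DEDK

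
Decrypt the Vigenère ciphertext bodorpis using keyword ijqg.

Repeat the key across the ciphertext: ijqgijqg
b(1)−i(8): -7≡19 → t
o(14)−j(9): 5 → f
d(3)−q(16): -13≡13 → n
o(14)−g(6): 8 → i
r(17)−i(8): 9 → j
p(15)−j(9): 6 → g
i(8)−q(16): -8≡18 → s
s(18)−g(6): 12 → m

tfnijgsm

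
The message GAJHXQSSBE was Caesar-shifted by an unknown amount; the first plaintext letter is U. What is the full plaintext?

From the crib: G(6)−U(20)=-14≡12, so the shift is 12.
Subtract 12 from each ciphertext letter:
G(6): 6−12=-6≡20 → U
A(0): 0−12=-12≡14 → O
J(9): 9−12=-3≡23 → X
H(7): 7−12=-5≡21 → V
X(23): 23−12=11 → L
Q(16): 16−12=4 → E
S(18): 18−12=6 → G
S(18): 18−12=6 → G
B(1): 1−12=-11≡15 → P
E(4): 4−12=-8≡18 → S

UOXVLEGGPS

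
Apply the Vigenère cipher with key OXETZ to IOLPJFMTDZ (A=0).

Repeat the key across the message: OXETZOXETZ
I(8)+O(14): 22 → W
O(14)+X(23): 37≡11 → L
L(11)+E(4): 15 → P
P(15)+T(19): 34≡8 → I
J(9)+Z(25): 34≡8 → I
F(5)+O(14): 19 → T
M(12)+X(23): 35≡9 → J
T(19)+E(4): 23 → X
D(3)+T(19): 22 → W
Z(25)+Z(25): 50≡24 → Y

WLPIITJXWY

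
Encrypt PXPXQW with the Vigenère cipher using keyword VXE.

Repeat the key across the message: VXEVXE
P(15)+V(21): 36≡10 → K
X(23)+X(23): 46≡20 → U
P(15)+E(4): 19 → T
X(23)+V(21): 44≡18 → S
Q(16)+X(23): 39≡13 → N
W(22)+E(4): 26≡0 → A

KUTSNA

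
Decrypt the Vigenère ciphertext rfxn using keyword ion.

Repeat the key across the ciphertext: ioni
r(17)−i(8): 9 → j
f(5)−o(14): -9≡17 → r
x(23)−n(13): 10 → k
n(13)−i(8): 5 → f

jrkf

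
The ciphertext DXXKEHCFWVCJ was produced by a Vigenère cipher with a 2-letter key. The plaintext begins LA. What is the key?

SX

Subtract each crib letter from the matching ciphertext letter (mod 26):
D(3)−L(11)=-8≡18 → S
X(23)−A(0)=23 → X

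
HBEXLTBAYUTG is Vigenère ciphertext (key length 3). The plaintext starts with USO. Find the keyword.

NJQ

Subtract each crib letter from the matching ciphertext letter (mod 26):
H(7)−U(20)=-13≡13 → N
B(1)−S(18)=-17≡9 → J
E(4)−O(14)=-10≡16 → Q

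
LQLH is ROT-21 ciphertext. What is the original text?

QVQM

L(11): 11−21=-10≡16 → Q
Q(16): 16−21=-5≡21 → V
L(11): 11−21=-10≡16 → Q
H(7): 7−21=-14≡12 → M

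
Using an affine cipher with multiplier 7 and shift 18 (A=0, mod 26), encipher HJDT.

H(7): 7·7+18=67≡15 → P
J(9): 7·9+18=81≡3 → D
D(3): 7·3+18=39≡13 → N
T(19): 7·19+18=151≡21 → V

PDNV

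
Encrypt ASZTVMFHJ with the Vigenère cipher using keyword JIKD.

JAJWEUPKS

Repeat the key across the message: JIKDJIKDJ
A(0)+J(9): 9 → J
S(18)+I(8): 26≡0 → A
Z(25)+K(10): 35≡9 → J
T(19)+D(3): 22 → W
V(21)+J(9): 30≡4 → E
M(12)+I(8): 20 → U
F(5)+K(10): 15 → P
H(7)+D(3): 10 → K
J(9)+J(9): 18 → S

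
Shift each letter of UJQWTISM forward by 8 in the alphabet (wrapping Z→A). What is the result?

CRYEBQAU

U(20): 20+8=28≡2 → C
J(9): 9+8=17 → R
Q(16): 16+8=24 → Y
W(22): 22+8=30≡4 → E
T(19): 19+8=27≡1 → B
I(8): 8+8=16 → Q
S(18): 18+8=26≡0 → A
M(12): 12+8=20 → U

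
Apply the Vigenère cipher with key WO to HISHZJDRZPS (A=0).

DWOVVXZFVDO

Repeat the key across the message: WOWOWOWOWOW
H(7)+W(22): 29≡3 → D
I(8)+O(14): 22 → W
S(18)+W(22): 40≡14 → O
H(7)+O(14): 21 → V
Z(25)+W(22): 47≡21 → V
J(9)+O(14): 23 → X
D(3)+W(22): 25 → Z
R(17)+O(14): 31≡5 → F
Z(25)+W(22): 47≡21 → V
P(15)+O(14): 29≡3 → D
S(18)+W(22): 40≡14 → O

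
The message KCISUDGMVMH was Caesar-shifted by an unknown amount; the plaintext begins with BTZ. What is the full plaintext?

BTZJLUXDMDY

From the crib: K(10)−B(1)=9, so the shift is 9.
Subtract 9 from each ciphertext letter:
K(10): 10−9=1 → B
C(2): 2−9=-7≡19 → T
I(8): 8−9=-1≡25 → Z
S(18): 18−9=9 → J
U(20): 20−9=11 → L
D(3): 3−9=-6≡20 → U
G(6): 6−9=-3≡23 → X
M(12): 12−9=3 → D
V(21): 21−9=12 → M
M(12): 12−9=3 → D
H(7): 7−9=-2≡24 → Y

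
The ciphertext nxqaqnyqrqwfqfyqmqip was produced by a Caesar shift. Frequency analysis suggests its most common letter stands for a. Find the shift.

The most frequent ciphertext letter is q (appears 7 times).
q is position 16; a is position 0.
Shift = 16.

16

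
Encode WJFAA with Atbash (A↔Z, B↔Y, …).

DQUZZ

W(22) → D(3)
J(9) → Q(16)
F(5) → U(20)
A(0) → Z(25)
A(0) → Z(25)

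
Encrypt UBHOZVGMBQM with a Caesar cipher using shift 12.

U(20): 20+12=32≡6 → G
B(1): 1+12=13 → N
H(7): 7+12=19 → T
O(14): 14+12=26≡0 → A
Z(25): 25+12=37≡11 → L
V(21): 21+12=33≡7 → H
G(6): 6+12=18 → S
M(12): 12+12=24 → Y
B(1): 1+12=13 → N
Q(16): 16+12=28≡2 → C
M(12): 12+12=24 → Y

GNTALHSYNCY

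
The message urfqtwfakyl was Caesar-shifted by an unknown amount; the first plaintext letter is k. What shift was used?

From the crib: u(20)−k(10)=10, so the shift is 10.

10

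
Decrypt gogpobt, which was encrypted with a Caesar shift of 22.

g(6): 6−22=-16≡10 → k
o(14): 14−22=-8≡18 → s
g(6): 6−22=-16≡10 → k
p(15): 15−22=-7≡19 → t
o(14): 14−22=-8≡18 → s
b(1): 1−22=-21≡5 → f
t(19): 19−22=-3≡23 → x

ksktsfx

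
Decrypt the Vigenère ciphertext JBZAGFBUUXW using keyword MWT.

Repeat the key across the ciphertext: MWTMWTMWTMW
J(9)−M(12): -3≡23 → X
B(1)−W(22): -21≡5 → F
Z(25)−T(19): 6 → G
A(0)−M(12): -12≡14 → O
G(6)−W(22): -16≡10 → K
F(5)−T(19): -14≡12 → M
B(1)−M(12): -11≡15 → P
U(20)−W(22): -2≡24 → Y
U(20)−T(19): 1 → B
X(23)−M(12): 11 → L
W(22)−W(22): 0 → A

XFGOKMPYBLA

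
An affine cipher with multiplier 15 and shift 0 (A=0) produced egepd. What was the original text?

cqcbv

The inverse of 15 mod 26 is 7, since 15·7=105≡1. Apply D(y)=7·(y−0) mod 26:
e(4): 7·(4−0)=28≡2 → c
g(6): 7·(6−0)=42≡16 → q
e(4): 7·(4−0)=28≡2 → c
p(15): 7·(15−0)=105≡1 → b
d(3): 7·(3−0)=21 → v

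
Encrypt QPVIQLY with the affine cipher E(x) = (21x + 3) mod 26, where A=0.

Q(16): 21·16+3=339≡1 → B
P(15): 21·15+3=318≡6 → G
V(21): 21·21+3=444≡2 → C
I(8): 21·8+3=171≡15 → P
Q(16): 21·16+3=339≡1 → B
L(11): 21·11+3=234≡0 → A
Y(24): 21·24+3=507≡13 → N

BGCPBAN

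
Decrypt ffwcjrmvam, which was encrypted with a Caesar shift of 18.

nnekrzudiu

f(5): 5−18=-13≡13 → n
f(5): 5−18=-13≡13 → n
w(22): 22−18=4 → e
c(2): 2−18=-16≡10 → k
j(9): 9−18=-9≡17 → r
r(17): 17−18=-1≡25 → z
m(12): 12−18=-6≡20 → u
v(21): 21−18=3 → d
a(0): 0−18=-18≡8 → i
m(12): 12−18=-6≡20 → u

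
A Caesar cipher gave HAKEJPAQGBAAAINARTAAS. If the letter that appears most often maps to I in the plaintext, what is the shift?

The most frequent ciphertext letter is A (appears 8 times).
A is position 0; I is position 8.
Shift = -8≡18.

18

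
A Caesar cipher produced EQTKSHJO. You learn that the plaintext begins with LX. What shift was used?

From the crib: E(4)−L(11)=-7≡19, so the shift is 19.

19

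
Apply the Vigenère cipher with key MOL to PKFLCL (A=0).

Repeat the key across the message: MOLMOL
P(15)+M(12): 27≡1 → B
K(10)+O(14): 24 → Y
F(5)+L(11): 16 → Q
L(11)+M(12): 23 → X
C(2)+O(14): 16 → Q
L(11)+L(11): 22 → W

BYQXQW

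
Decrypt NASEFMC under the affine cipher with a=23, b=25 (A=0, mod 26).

The inverse of 23 mod 26 is 17, since 23·17=391≡1. Apply D(y)=17·(y−25) mod 26:
N(13): 17·(13−25)=-204≡4 → E
A(0): 17·(0−25)=-425≡17 → R
S(18): 17·(18−25)=-119≡11 → L
E(4): 17·(4−25)=-357≡7 → H
F(5): 17·(5−25)=-340≡24 → Y
M(12): 17·(12−25)=-221≡13 → N
C(2): 17·(2−25)=-391≡25 → Z

ERLHYNZ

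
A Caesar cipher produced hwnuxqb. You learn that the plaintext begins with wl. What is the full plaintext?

From the crib: h(7)−w(22)=-15≡11, so the shift is 11.
Subtract 11 from each ciphertext letter:
h(7): 7−11=-4≡22 → w
w(22): 22−11=11 → l
n(13): 13−11=2 → c
u(20): 20−11=9 → j
x(23): 23−11=12 → m
q(16): 16−11=5 → f
b(1): 1−11=-10≡16 → q

wlcjmfq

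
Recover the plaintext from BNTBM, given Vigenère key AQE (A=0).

Repeat the key across the ciphertext: AQEAQ
B(1)−A(0): 1 → B
N(13)−Q(16): -3≡23 → X
T(19)−E(4): 15 → P
B(1)−A(0): 1 → B
M(12)−Q(16): -4≡22 → W

BXPBW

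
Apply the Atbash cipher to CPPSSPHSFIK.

C(2) → X(23)
P(15) → K(10)
P(15) → K(10)
S(18) → H(7)
S(18) → H(7)
P(15) → K(10)
H(7) → S(18)
S(18) → H(7)
F(5) → U(20)
I(8) → R(17)
K(10) → P(15)

XKKHHKSHURP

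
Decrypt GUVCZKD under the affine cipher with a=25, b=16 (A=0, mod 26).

KWVORGN

The inverse of 25 mod 26 is 25, since 25·25=625≡1. Apply D(y)=25·(y−16) mod 26:
G(6): 25·(6−16)=-250≡10 → K
U(20): 25·(20−16)=100≡22 → W
V(21): 25·(21−16)=125≡21 → V
C(2): 25·(2−16)=-350≡14 → O
Z(25): 25·(25−16)=225≡17 → R
K(10): 25·(10−16)=-150≡6 → G
D(3): 25·(3−16)=-325≡13 → N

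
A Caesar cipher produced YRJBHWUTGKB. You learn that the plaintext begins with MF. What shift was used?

From the crib: Y(24)−M(12)=12, so the shift is 12.

12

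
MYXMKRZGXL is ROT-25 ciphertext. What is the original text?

NZYNLSAHYM

M(12): 12−25=-13≡13 → N
Y(24): 24−25=-1≡25 → Z
X(23): 23−25=-2≡24 → Y
M(12): 12−25=-13≡13 → N
K(10): 10−25=-15≡11 → L
R(17): 17−25=-8≡18 → S
Z(25): 25−25=0 → A
G(6): 6−25=-19≡7 → H
X(23): 23−25=-2≡24 → Y
L(11): 11−25=-14≡12 → M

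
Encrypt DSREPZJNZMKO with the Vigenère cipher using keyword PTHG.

Repeat the key across the message: PTHGPTHGPTHG
D(3)+P(15): 18 → S
S(18)+T(19): 37≡11 → L
R(17)+H(7): 24 → Y
E(4)+G(6): 10 → K
P(15)+P(15): 30≡4 → E
Z(25)+T(19): 44≡18 → S
J(9)+H(7): 16 → Q
N(13)+G(6): 19 → T
Z(25)+P(15): 40≡14 → O
M(12)+T(19): 31≡5 → F
K(10)+H(7): 17 → R
O(14)+G(6): 20 → U

SLYKESQTOFRU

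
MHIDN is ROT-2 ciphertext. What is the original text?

KFGBL

M(12): 12−2=10 → K
H(7): 7−2=5 → F
I(8): 8−2=6 → G
D(3): 3−2=1 → B
N(13): 13−2=11 → L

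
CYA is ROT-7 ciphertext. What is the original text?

C(2): 2−7=-5≡21 → V
Y(24): 24−7=17 → R
A(0): 0−7=-7≡19 → T

VRT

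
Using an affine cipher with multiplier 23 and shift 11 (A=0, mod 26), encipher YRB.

Y(24): 23·24+11=563≡17 → R
R(17): 23·17+11=402≡12 → M
B(1): 23·1+11=34≡8 → I

RMI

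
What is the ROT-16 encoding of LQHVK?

L(11): 11+16=27≡1 → B
Q(16): 16+16=32≡6 → G
H(7): 7+16=23 → X
V(21): 21+16=37≡11 → L
K(10): 10+16=26≡0 → A

BGXLA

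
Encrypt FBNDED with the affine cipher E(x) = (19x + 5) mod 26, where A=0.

F(5): 19·5+5=100≡22 → W
B(1): 19·1+5=24 → Y
N(13): 19·13+5=252≡18 → S
D(3): 19·3+5=62≡10 → K
E(4): 19·4+5=81≡3 → D
D(3): 19·3+5=62≡10 → K

WYSKDK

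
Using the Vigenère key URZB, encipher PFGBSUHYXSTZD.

Repeat the key across the message: URZBURZBURZBU
P(15)+U(20): 35≡9 → J
F(5)+R(17): 22 → W
G(6)+Z(25): 31≡5 → F
B(1)+B(1): 2 → C
S(18)+U(20): 38≡12 → M
U(20)+R(17): 37≡11 → L
H(7)+Z(25): 32≡6 → G
Y(24)+B(1): 25 → Z
X(23)+U(20): 43≡17 → R
S(18)+R(17): 35≡9 → J
T(19)+Z(25): 44≡18 → S
Z(25)+B(1): 26≡0 → A
D(3)+U(20): 23 → X

JWFCMLGZRJSAX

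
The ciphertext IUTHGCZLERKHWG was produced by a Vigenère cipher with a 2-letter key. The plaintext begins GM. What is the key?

Subtract each crib letter from the matching ciphertext letter (mod 26):
I(8)−G(6)=2 → C
U(20)−M(12)=8 → I

CI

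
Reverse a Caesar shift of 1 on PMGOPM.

P(15): 15−1=14 → O
M(12): 12−1=11 → L
G(6): 6−1=5 → F
O(14): 14−1=13 → N
P(15): 15−1=14 → O
M(12): 12−1=11 → L

OLFNOL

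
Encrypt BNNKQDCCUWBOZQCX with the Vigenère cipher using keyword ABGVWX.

Repeat the key across the message: ABGVWXABGVWXABGV
B(1)+A(0): 1 → B
N(13)+B(1): 14 → O
N(13)+G(6): 19 → T
K(10)+V(21): 31≡5 → F
Q(16)+W(22): 38≡12 → M
D(3)+X(23): 26≡0 → A
C(2)+A(0): 2 → C
C(2)+B(1): 3 → D
U(20)+G(6): 26≡0 → A
W(22)+V(21): 43≡17 → R
B(1)+W(22): 23 → X
O(14)+X(23): 37≡11 → L
Z(25)+A(0): 25 → Z
Q(16)+B(1): 17 → R
C(2)+G(6): 8 → I
X(23)+V(21): 44≡18 → S

BOTFMACDARXLZRIS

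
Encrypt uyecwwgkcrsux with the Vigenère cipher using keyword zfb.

Repeat the key across the message: zfbzfbzfbzfbz
u(20)+z(25): 45≡19 → t
y(24)+f(5): 29≡3 → d
e(4)+b(1): 5 → f
c(2)+z(25): 27≡1 → b
w(22)+f(5): 27≡1 → b
w(22)+b(1): 23 → x
g(6)+z(25): 31≡5 → f
k(10)+f(5): 15 → p
c(2)+b(1): 3 → d
r(17)+z(25): 42≡16 → q
s(18)+f(5): 23 → x
u(20)+b(1): 21 → v
x(23)+z(25): 48≡22 → w

tdfbbxfpdqxvw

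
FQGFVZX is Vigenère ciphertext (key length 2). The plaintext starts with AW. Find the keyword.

FU

Subtract each crib letter from the matching ciphertext letter (mod 26):
F(5)−A(0)=5 → F
Q(16)−W(22)=-6≡20 → U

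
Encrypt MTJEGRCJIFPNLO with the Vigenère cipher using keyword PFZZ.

Repeat the key across the message: PFZZPFZZPFZZPF
M(12)+P(15): 27≡1 → B
T(19)+F(5): 24 → Y
J(9)+Z(25): 34≡8 → I
E(4)+Z(25): 29≡3 → D
G(6)+P(15): 21 → V
R(17)+F(5): 22 → W
C(2)+Z(25): 27≡1 → B
J(9)+Z(25): 34≡8 → I
I(8)+P(15): 23 → X
F(5)+F(5): 10 → K
P(15)+Z(25): 40≡14 → O
N(13)+Z(25): 38≡12 → M
L(11)+P(15): 26≡0 → A
O(14)+F(5): 19 → T

BYIDVWBIXKOMAT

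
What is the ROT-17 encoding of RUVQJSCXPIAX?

R(17): 17+17=34≡8 → I
U(20): 20+17=37≡11 → L
V(21): 21+17=38≡12 → M
Q(16): 16+17=33≡7 → H
J(9): 9+17=26≡0 → A
S(18): 18+17=35≡9 → J
C(2): 2+17=19 → T
X(23): 23+17=40≡14 → O
P(15): 15+17=32≡6 → G
I(8): 8+17=25 → Z
A(0): 0+17=17 → R
X(23): 23+17=40≡14 → O

ILMHAJTOGZRO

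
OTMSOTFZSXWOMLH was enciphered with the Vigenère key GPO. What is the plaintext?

IEYMZFZKERHAGWT

Repeat the key across the ciphertext: GPOGPOGPOGPOGPO
O(14)−G(6): 8 → I
T(19)−P(15): 4 → E
M(12)−O(14): -2≡24 → Y
S(18)−G(6): 12 → M
O(14)−P(15): -1≡25 → Z
T(19)−O(14): 5 → F
F(5)−G(6): -1≡25 → Z
Z(25)−P(15): 10 → K
S(18)−O(14): 4 → E
X(23)−G(6): 17 → R
W(22)−P(15): 7 → H
O(14)−O(14): 0 → A
M(12)−G(6): 6 → G
L(11)−P(15): -4≡22 → W
H(7)−O(14): -7≡19 → T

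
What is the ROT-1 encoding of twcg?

t(19): 19+1=20 → u
w(22): 22+1=23 → x
c(2): 2+1=3 → d
g(6): 6+1=7 → h

uxdh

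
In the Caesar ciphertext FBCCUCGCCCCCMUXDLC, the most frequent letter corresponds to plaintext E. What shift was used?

The most frequent ciphertext letter is C (appears 9 times).
C is position 2; E is position 4.
Shift = -2≡24.

24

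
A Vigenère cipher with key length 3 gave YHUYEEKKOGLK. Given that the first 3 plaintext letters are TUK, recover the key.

FNK

Subtract each crib letter from the matching ciphertext letter (mod 26):
Y(24)−T(19)=5 → F
H(7)−U(20)=-13≡13 → N
U(20)−K(10)=10 → K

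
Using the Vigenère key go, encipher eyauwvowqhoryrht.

Repeat the key across the message: gogogogogogogogo
e(4)+g(6): 10 → k
y(24)+o(14): 38≡12 → m
a(0)+g(6): 6 → g
u(20)+o(14): 34≡8 → i
w(22)+g(6): 28≡2 → c
v(21)+o(14): 35≡9 → j
o(14)+g(6): 20 → u
w(22)+o(14): 36≡10 → k
q(16)+g(6): 22 → w
h(7)+o(14): 21 → v
o(14)+g(6): 20 → u
r(17)+o(14): 31≡5 → f
y(24)+g(6): 30≡4 → e
r(17)+o(14): 31≡5 → f
h(7)+g(6): 13 → n
t(19)+o(14): 33≡7 → h

kmgicjukwvufefnh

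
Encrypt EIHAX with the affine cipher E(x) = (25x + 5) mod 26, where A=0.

E(4): 25·4+5=105≡1 → B
I(8): 25·8+5=205≡23 → X
H(7): 25·7+5=180≡24 → Y
A(0): 25·0+5=5 → F
X(23): 25·23+5=580≡8 → I

BXYFI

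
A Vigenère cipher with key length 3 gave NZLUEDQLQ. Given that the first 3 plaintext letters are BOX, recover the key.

Subtract each crib letter from the matching ciphertext letter (mod 26):
N(13)−B(1)=12 → M
Z(25)−O(14)=11 → L
L(11)−X(23)=-12≡14 → O

MLO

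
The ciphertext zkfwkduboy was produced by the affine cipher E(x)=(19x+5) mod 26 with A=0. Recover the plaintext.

mdafdejivb

The inverse of 19 mod 26 is 11, since 19·11=209≡1. Apply D(y)=11·(y−5) mod 26:
z(25): 11·(25−5)=220≡12 → m
k(10): 11·(10−5)=55≡3 → d
f(5): 11·(5−5)=0 → a
w(22): 11·(22−5)=187≡5 → f
k(10): 11·(10−5)=55≡3 → d
d(3): 11·(3−5)=-22≡4 → e
u(20): 11·(20−5)=165≡9 → j
b(1): 11·(1−5)=-44≡8 → i
o(14): 11·(14−5)=99≡21 → v
y(24): 11·(24−5)=209≡1 → b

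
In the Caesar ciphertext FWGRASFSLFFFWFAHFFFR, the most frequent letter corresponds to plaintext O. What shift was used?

The most frequent ciphertext letter is F (appears 9 times).
F is position 5; O is position 14.
Shift = -9≡17.

17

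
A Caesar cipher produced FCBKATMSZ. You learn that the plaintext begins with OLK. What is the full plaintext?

From the crib: F(5)−O(14)=-9≡17, so the shift is 17.
Subtract 17 from each ciphertext letter:
F(5): 5−17=-12≡14 → O
C(2): 2−17=-15≡11 → L
B(1): 1−17=-16≡10 → K
K(10): 10−17=-7≡19 → T
A(0): 0−17=-17≡9 → J
T(19): 19−17=2 → C
M(12): 12−17=-5≡21 → V
S(18): 18−17=1 → B
Z(25): 25−17=8 → I

OLKTJCVBI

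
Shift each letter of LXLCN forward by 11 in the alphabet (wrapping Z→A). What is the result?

L(11): 11+11=22 → W
X(23): 23+11=34≡8 → I
L(11): 11+11=22 → W
C(2): 2+11=13 → N
N(13): 13+11=24 → Y

WIWNY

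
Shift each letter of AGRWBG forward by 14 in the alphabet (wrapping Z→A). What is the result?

OUFKPU

A(0): 0+14=14 → O
G(6): 6+14=20 → U
R(17): 17+14=31≡5 → F
W(22): 22+14=36≡10 → K
B(1): 1+14=15 → P
G(6): 6+14=20 → U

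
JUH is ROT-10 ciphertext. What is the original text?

ZKX

J(9): 9−10=-1≡25 → Z
U(20): 20−10=10 → K
H(7): 7−10=-3≡23 → X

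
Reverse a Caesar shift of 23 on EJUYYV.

HMXBBY

E(4): 4−23=-19≡7 → H
J(9): 9−23=-14≡12 → M
U(20): 20−23=-3≡23 → X
Y(24): 24−23=1 → B
Y(24): 24−23=1 → B
V(21): 21−23=-2≡24 → Y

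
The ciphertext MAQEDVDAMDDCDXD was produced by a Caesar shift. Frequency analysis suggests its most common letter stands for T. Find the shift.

10

The most frequent ciphertext letter is D (appears 6 times).
D is position 3; T is position 19.
Shift = -16≡10.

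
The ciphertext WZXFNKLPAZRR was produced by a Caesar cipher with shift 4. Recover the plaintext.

W(22): 22−4=18 → S
Z(25): 25−4=21 → V
X(23): 23−4=19 → T
F(5): 5−4=1 → B
N(13): 13−4=9 → J
K(10): 10−4=6 → G
L(11): 11−4=7 → H
P(15): 15−4=11 → L
A(0): 0−4=-4≡22 → W
Z(25): 25−4=21 → V
R(17): 17−4=13 → N
R(17): 17−4=13 → N

SVTBJGHLWVNN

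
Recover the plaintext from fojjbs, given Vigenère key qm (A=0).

pctxlg

Repeat the key across the ciphertext: qmqmqm
f(5)−q(16): -11≡15 → p
o(14)−m(12): 2 → c
j(9)−q(16): -7≡19 → t
j(9)−m(12): -3≡23 → x
b(1)−q(16): -15≡11 → l
s(18)−m(12): 6 → g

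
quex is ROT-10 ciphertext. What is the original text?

q(16): 16−10=6 → g
u(20): 20−10=10 → k
e(4): 4−10=-6≡20 → u
x(23): 23−10=13 → n

gkun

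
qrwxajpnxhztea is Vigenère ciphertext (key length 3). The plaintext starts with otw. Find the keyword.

Subtract each crib letter from the matching ciphertext letter (mod 26):
q(16)−o(14)=2 → c
r(17)−t(19)=-2≡24 → y
w(22)−w(22)=0 → a

cya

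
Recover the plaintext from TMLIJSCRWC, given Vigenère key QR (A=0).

DVVRTBMAGL

Repeat the key across the ciphertext: QRQRQRQRQR
T(19)−Q(16): 3 → D
M(12)−R(17): -5≡21 → V
L(11)−Q(16): -5≡21 → V
I(8)−R(17): -9≡17 → R
J(9)−Q(16): -7≡19 → T
S(18)−R(17): 1 → B
C(2)−Q(16): -14≡12 → M
R(17)−R(17): 0 → A
W(22)−Q(16): 6 → G
C(2)−R(17): -15≡11 → L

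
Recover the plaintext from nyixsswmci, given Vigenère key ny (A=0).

aavzfujopk

Repeat the key across the ciphertext: nynynynyny
n(13)−n(13): 0 → a
y(24)−y(24): 0 → a
i(8)−n(13): -5≡21 → v
x(23)−y(24): -1≡25 → z
s(18)−n(13): 5 → f
s(18)−y(24): -6≡20 → u
w(22)−n(13): 9 → j
m(12)−y(24): -12≡14 → o
c(2)−n(13): -11≡15 → p
i(8)−y(24): -16≡10 → k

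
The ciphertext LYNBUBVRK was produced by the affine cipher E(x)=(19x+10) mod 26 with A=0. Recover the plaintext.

The inverse of 19 mod 26 is 11, since 19·11=209≡1. Apply D(y)=11·(y−10) mod 26:
L(11): 11·(11−10)=11 → L
Y(24): 11·(24−10)=154≡24 → Y
N(13): 11·(13−10)=33≡7 → H
B(1): 11·(1−10)=-99≡5 → F
U(20): 11·(20−10)=110≡6 → G
B(1): 11·(1−10)=-99≡5 → F
V(21): 11·(21−10)=121≡17 → R
R(17): 11·(17−10)=77≡25 → Z
K(10): 11·(10−10)=0 → A

LYHFGFRZA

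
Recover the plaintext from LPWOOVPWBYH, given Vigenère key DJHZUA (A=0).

IGPPUVMNUZN

Repeat the key across the ciphertext: DJHZUADJHZU
L(11)−D(3): 8 → I
P(15)−J(9): 6 → G
W(22)−H(7): 15 → P
O(14)−Z(25): -11≡15 → P
O(14)−U(20): -6≡20 → U
V(21)−A(0): 21 → V
P(15)−D(3): 12 → M
W(22)−J(9): 13 → N
B(1)−H(7): -6≡20 → U
Y(24)−Z(25): -1≡25 → Z
H(7)−U(20): -13≡13 → N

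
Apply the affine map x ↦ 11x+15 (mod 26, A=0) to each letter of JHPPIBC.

KOYYZAL

J(9): 11·9+15=114≡10 → K
H(7): 11·7+15=92≡14 → O
P(15): 11·15+15=180≡24 → Y
P(15): 11·15+15=180≡24 → Y
I(8): 11·8+15=103≡25 → Z
B(1): 11·1+15=26≡0 → A
C(2): 11·2+15=37≡11 → L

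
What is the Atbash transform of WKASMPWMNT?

W(22) → D(3)
K(10) → P(15)
A(0) → Z(25)
S(18) → H(7)
M(12) → N(13)
P(15) → K(10)
W(22) → D(3)
M(12) → N(13)
N(13) → M(12)
T(19) → G(6)

DPZHNKDNMG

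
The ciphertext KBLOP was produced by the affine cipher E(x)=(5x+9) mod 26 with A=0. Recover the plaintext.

VOQBW

The inverse of 5 mod 26 is 21, since 5·21=105≡1. Apply D(y)=21·(y−9) mod 26:
K(10): 21·(10−9)=21 → V
B(1): 21·(1−9)=-168≡14 → O
L(11): 21·(11−9)=42≡16 → Q
O(14): 21·(14−9)=105≡1 → B
P(15): 21·(15−9)=126≡22 → W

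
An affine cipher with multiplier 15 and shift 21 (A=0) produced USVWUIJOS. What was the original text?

TFAHTNUDF

The inverse of 15 mod 26 is 7, since 15·7=105≡1. Apply D(y)=7·(y−21) mod 26:
U(20): 7·(20−21)=-7≡19 → T
S(18): 7·(18−21)=-21≡5 → F
V(21): 7·(21−21)=0 → A
W(22): 7·(22−21)=7 → H
U(20): 7·(20−21)=-7≡19 → T
I(8): 7·(8−21)=-91≡13 → N
J(9): 7·(9−21)=-84≡20 → U
O(14): 7·(14−21)=-49≡3 → D
S(18): 7·(18−21)=-21≡5 → F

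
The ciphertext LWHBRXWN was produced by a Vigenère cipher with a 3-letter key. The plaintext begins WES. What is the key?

Subtract each crib letter from the matching ciphertext letter (mod 26):
L(11)−W(22)=-11≡15 → P
W(22)−E(4)=18 → S
H(7)−S(18)=-11≡15 → P

PSP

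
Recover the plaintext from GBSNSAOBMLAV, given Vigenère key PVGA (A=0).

RGMNDFIBXQUV

Repeat the key across the ciphertext: PVGAPVGAPVGA
G(6)−P(15): -9≡17 → R
B(1)−V(21): -20≡6 → G
S(18)−G(6): 12 → M
N(13)−A(0): 13 → N
S(18)−P(15): 3 → D
A(0)−V(21): -21≡5 → F
O(14)−G(6): 8 → I
B(1)−A(0): 1 → B
M(12)−P(15): -3≡23 → X
L(11)−V(21): -10≡16 → Q
A(0)−G(6): -6≡20 → U
V(21)−A(0): 21 → V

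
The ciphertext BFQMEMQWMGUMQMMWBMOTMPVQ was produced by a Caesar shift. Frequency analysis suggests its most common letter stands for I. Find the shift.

The most frequent ciphertext letter is M (appears 8 times).
M is position 12; I is position 8.
Shift = 4.

4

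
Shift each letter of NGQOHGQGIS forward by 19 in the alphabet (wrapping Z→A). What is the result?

N(13): 13+19=32≡6 → G
G(6): 6+19=25 → Z
Q(16): 16+19=35≡9 → J
O(14): 14+19=33≡7 → H
H(7): 7+19=26≡0 → A
G(6): 6+19=25 → Z
Q(16): 16+19=35≡9 → J
G(6): 6+19=25 → Z
I(8): 8+19=27≡1 → B
S(18): 18+19=37≡11 → L

GZJHAZJZBL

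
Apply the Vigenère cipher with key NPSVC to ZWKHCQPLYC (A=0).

Repeat the key across the message: NPSVCNPSVC
Z(25)+N(13): 38≡12 → M
W(22)+P(15): 37≡11 → L
K(10)+S(18): 28≡2 → C
H(7)+V(21): 28≡2 → C
C(2)+C(2): 4 → E
Q(16)+N(13): 29≡3 → D
P(15)+P(15): 30≡4 → E
L(11)+S(18): 29≡3 → D
Y(24)+V(21): 45≡19 → T
C(2)+C(2): 4 → E

MLCCEDEDTE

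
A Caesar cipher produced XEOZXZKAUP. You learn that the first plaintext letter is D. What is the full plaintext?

From the crib: X(23)−D(3)=20, so the shift is 20.
Subtract 20 from each ciphertext letter:
X(23): 23−20=3 → D
E(4): 4−20=-16≡10 → K
O(14): 14−20=-6≡20 → U
Z(25): 25−20=5 → F
X(23): 23−20=3 → D
Z(25): 25−20=5 → F
K(10): 10−20=-10≡16 → Q
A(0): 0−20=-20≡6 → G
U(20): 20−20=0 → A
P(15): 15−20=-5≡21 → V

DKUFDFQGAV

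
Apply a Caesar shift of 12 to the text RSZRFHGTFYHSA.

R(17): 17+12=29≡3 → D
S(18): 18+12=30≡4 → E
Z(25): 25+12=37≡11 → L
R(17): 17+12=29≡3 → D
F(5): 5+12=17 → R
H(7): 7+12=19 → T
G(6): 6+12=18 → S
T(19): 19+12=31≡5 → F
F(5): 5+12=17 → R
Y(24): 24+12=36≡10 → K
H(7): 7+12=19 → T
S(18): 18+12=30≡4 → E
A(0): 0+12=12 → M

DELDRTSFRKTEM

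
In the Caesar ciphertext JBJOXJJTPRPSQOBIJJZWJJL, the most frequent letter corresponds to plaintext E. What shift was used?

The most frequent ciphertext letter is J (appears 8 times).
J is position 9; E is position 4.
Shift = 5.

5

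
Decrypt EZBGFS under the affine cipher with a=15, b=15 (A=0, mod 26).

BSGPIV

The inverse of 15 mod 26 is 7, since 15·7=105≡1. Apply D(y)=7·(y−15) mod 26:
E(4): 7·(4−15)=-77≡1 → B
Z(25): 7·(25−15)=70≡18 → S
B(1): 7·(1−15)=-98≡6 → G
G(6): 7·(6−15)=-63≡15 → P
F(5): 7·(5−15)=-70≡8 → I
S(18): 7·(18−15)=21 → V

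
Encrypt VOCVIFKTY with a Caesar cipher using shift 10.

V(21): 21+10=31≡5 → F
O(14): 14+10=24 → Y
C(2): 2+10=12 → M
V(21): 21+10=31≡5 → F
I(8): 8+10=18 → S
F(5): 5+10=15 → P
K(10): 10+10=20 → U
T(19): 19+10=29≡3 → D
Y(24): 24+10=34≡8 → I

FYMFSPUDI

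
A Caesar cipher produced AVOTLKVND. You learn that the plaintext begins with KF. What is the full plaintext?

KFYDVUFXN

From the crib: A(0)−K(10)=-10≡16, so the shift is 16.
Subtract 16 from each ciphertext letter:
A(0): 0−16=-16≡10 → K
V(21): 21−16=5 → F
O(14): 14−16=-2≡24 → Y
T(19): 19−16=3 → D
L(11): 11−16=-5≡21 → V
K(10): 10−16=-6≡20 → U
V(21): 21−16=5 → F
N(13): 13−16=-3≡23 → X
D(3): 3−16=-13≡13 → N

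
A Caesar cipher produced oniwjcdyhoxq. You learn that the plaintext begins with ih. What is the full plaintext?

From the crib: o(14)−i(8)=6, so the shift is 6.
Subtract 6 from each ciphertext letter:
o(14): 14−6=8 → i
n(13): 13−6=7 → h
i(8): 8−6=2 → c
w(22): 22−6=16 → q
j(9): 9−6=3 → d
c(2): 2−6=-4≡22 → w
d(3): 3−6=-3≡23 → x
y(24): 24−6=18 → s
h(7): 7−6=1 → b
o(14): 14−6=8 → i
x(23): 23−6=17 → r
q(16): 16−6=10 → k

ihcqdwxsbirk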